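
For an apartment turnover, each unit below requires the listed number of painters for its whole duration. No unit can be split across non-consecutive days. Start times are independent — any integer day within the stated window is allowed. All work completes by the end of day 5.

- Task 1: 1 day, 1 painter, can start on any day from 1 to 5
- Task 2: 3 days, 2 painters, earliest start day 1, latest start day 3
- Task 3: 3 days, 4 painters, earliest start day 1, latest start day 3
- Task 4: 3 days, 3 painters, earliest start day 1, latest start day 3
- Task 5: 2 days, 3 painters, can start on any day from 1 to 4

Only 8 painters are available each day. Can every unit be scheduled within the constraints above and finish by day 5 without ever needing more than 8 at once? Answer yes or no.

The minimum achievable peak is 9; 8 < 9, so no feasible schedule stays within the cap.

no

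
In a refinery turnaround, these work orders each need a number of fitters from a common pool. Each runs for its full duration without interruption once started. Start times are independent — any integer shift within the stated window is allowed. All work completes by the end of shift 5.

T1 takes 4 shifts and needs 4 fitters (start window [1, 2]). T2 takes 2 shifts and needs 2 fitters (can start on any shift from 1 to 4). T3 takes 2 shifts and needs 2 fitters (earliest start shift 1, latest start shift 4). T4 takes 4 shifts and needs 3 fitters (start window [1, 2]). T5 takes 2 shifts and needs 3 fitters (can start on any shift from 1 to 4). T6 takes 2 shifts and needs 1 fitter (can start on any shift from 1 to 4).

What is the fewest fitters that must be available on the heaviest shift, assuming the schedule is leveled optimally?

11

Early-start (T1@1, T2@1, T3@1, T4@1, T5@1, T6@1) gives peak 15: s1:15  s2:15  s3:7  s4:7  s5:0.
Shift T5→3, T6→3.
Schedule T1@1, T2@1, T3@1, T4@1, T5@3, T6@3: s1:11  s2:11  s3:11  s4:11  s5:0 — peak 11.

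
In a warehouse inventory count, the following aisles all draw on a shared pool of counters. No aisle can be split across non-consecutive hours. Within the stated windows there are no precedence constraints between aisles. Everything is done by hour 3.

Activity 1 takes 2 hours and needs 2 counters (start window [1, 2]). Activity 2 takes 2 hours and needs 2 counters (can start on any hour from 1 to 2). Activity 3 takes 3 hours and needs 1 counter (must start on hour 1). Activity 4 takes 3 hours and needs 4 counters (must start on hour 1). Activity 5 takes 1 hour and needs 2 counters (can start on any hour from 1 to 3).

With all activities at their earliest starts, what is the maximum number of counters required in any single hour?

Early-start schedule: Activity 1@1, Activity 2@1, Activity 3@1, Activity 4@1, Activity 5@1.
Load per hour: hour 1: 11, hour 2: 9, hour 3: 5.
Peak is 11.

11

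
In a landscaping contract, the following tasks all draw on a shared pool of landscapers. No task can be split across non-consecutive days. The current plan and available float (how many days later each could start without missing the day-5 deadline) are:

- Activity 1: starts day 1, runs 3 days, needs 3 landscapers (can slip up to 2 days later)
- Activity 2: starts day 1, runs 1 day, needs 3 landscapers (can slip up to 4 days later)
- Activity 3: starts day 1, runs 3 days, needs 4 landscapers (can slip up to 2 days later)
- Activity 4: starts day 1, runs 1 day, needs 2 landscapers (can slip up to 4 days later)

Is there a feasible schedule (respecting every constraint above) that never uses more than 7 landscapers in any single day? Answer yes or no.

yes

Schedule Activity 1@1, Activity 2@1, Activity 3@2, Activity 4@4: d1:6  d2:7  d3:7  d4:6  d5:0 — peak 7 ≤ 7.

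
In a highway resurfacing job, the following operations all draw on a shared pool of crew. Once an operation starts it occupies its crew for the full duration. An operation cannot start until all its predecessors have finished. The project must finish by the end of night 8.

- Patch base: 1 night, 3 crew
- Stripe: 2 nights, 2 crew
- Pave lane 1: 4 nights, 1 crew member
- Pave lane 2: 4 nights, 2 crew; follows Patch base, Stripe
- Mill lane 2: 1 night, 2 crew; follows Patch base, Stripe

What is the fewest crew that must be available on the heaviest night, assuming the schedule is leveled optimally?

3

Early-start (Patch base@1, Stripe@1, Pave lane 1@1, Pave lane 2@3, Mill lane 2@3) gives peak 6: n1:6  n2:3  n3:5  n4:3  n5:2  n6:2  n7:0  n8:0.
Shift Stripe→2, Pave lane 1→2, Pave lane 2→4, Mill lane 2→8.
Schedule Patch base@1, Stripe@2, Pave lane 1@2, Pave lane 2@4, Mill lane 2@8: n1:3  n2:3  n3:3  n4:3  n5:3  n6:2  n7:2  n8:2 — peak 3.
Total crew member-nights = 21 over 8 nights ⇒ peak ≥ ⌈21/8⌉ = 3, so 3 is optimal.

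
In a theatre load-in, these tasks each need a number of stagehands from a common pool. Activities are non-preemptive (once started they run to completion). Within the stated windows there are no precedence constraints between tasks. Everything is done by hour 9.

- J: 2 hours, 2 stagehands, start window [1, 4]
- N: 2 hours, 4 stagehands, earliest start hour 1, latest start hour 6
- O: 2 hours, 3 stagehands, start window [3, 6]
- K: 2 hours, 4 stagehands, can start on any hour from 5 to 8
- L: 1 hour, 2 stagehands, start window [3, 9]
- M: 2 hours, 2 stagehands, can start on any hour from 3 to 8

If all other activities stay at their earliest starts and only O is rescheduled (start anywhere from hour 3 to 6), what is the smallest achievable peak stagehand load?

O@3: h1:6  h2:6  h3:7  h4:5  h5:4  h6:4  h7:0  h8:0  h9:0 → peak 7
O@4: h1:6  h2:6  h3:4  h4:5  h5:7  h6:4  h7:0  h8:0  h9:0 → peak 7
O@5: h1:6  h2:6  h3:4  h4:2  h5:7  h6:7  h7:0  h8:0  h9:0 → peak 7
O@6: h1:6  h2:6  h3:4  h4:2  h5:4  h6:7  h7:3  h8:0  h9:0 → peak 7
Best is O@3, peak 7.

7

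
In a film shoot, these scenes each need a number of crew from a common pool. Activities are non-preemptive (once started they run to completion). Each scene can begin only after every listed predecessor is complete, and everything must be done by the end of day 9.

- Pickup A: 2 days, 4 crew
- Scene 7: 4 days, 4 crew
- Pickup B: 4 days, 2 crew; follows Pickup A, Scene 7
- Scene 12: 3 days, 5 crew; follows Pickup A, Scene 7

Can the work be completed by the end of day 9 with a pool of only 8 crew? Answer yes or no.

yes

Schedule Pickup A@1, Scene 7@1, Pickup B@5, Scene 12@5: d1:8  d2:8  d3:4  d4:4  d5:7  d6:7  d7:7  d8:2  d9:0 — peak 8 ≤ 8.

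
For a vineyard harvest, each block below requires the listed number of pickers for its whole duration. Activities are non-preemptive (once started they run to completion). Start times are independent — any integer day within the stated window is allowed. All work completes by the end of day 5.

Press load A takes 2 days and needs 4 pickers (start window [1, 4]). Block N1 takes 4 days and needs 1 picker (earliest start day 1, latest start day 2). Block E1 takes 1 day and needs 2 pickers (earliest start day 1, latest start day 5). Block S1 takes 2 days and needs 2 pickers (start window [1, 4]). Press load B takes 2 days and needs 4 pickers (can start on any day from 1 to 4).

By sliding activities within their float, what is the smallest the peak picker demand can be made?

7

Early-start (Press load A@1, Block N1@1, Block E1@1, Block S1@1, Press load B@1) gives peak 13: d1:13  d2:11  d3:1  d4:1  d5:0.
Shift Block S1→2, Press load B→3.
Schedule Press load A@1, Block N1@1, Block E1@1, Block S1@2, Press load B@3: d1:7  d2:7  d3:7  d4:5  d5:0 — peak 7.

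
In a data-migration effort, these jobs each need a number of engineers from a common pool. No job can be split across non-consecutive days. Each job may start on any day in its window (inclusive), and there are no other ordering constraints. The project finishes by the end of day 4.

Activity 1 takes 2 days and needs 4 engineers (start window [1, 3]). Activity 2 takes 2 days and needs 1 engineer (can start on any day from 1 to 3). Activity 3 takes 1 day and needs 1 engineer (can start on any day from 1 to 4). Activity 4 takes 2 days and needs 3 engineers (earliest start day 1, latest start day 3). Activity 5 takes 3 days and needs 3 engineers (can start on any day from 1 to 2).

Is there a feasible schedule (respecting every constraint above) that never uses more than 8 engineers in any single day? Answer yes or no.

yes

Schedule Activity 1@1, Activity 2@3, Activity 3@1, Activity 4@3, Activity 5@2: d1:5  d2:7  d3:7  d4:7 — peak 7 ≤ 8.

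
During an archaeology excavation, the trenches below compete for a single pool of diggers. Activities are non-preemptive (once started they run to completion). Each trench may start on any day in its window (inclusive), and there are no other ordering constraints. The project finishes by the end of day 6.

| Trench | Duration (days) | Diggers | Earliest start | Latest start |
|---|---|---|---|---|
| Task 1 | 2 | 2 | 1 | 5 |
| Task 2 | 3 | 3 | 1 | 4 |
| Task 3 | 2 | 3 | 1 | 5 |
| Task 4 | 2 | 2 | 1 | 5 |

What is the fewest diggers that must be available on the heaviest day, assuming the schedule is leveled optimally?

Early-start (Task 1@1, Task 2@1, Task 3@1, Task 4@1) gives peak 10: d1:10  d2:10  d3:3  d4:0  d5:0  d6:0.
Shift Task 3→4, Task 4→3.
Schedule Task 1@1, Task 2@1, Task 3@4, Task 4@3: d1:5  d2:5  d3:5  d4:5  d5:3  d6:0 — peak 5.

5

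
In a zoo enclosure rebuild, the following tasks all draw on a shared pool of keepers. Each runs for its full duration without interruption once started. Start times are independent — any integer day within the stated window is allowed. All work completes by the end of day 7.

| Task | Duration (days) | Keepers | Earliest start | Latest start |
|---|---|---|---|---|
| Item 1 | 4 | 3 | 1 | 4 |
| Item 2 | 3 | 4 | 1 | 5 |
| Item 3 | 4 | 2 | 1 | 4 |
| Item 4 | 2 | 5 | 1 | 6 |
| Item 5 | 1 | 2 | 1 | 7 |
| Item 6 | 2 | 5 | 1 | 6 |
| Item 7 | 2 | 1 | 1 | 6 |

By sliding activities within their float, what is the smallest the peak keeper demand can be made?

9

Early-start (Item 1@1, Item 2@1, Item 3@1, Item 4@1, Item 5@1, Item 6@1, Item 7@1) gives peak 22: d1:22  d2:20  d3:9  d4:5  d5:0  d6:0  d7:0.
Shift Item 2→3, Item 3→3, Item 5→5, Item 6→6.
Schedule Item 1@1, Item 2@3, Item 3@3, Item 4@1, Item 5@5, Item 6@6, Item 7@1: d1:9  d2:9  d3:9  d4:9  d5:8  d6:7  d7:5 — peak 9.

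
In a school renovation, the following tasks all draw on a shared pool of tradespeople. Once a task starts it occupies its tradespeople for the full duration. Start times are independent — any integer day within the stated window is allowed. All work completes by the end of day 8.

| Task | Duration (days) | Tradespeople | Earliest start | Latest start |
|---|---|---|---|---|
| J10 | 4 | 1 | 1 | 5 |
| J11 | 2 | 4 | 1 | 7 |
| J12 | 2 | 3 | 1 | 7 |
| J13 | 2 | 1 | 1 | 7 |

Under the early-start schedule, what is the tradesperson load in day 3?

1

At early start, day 3 has: J10.
Demand: 1 = 1.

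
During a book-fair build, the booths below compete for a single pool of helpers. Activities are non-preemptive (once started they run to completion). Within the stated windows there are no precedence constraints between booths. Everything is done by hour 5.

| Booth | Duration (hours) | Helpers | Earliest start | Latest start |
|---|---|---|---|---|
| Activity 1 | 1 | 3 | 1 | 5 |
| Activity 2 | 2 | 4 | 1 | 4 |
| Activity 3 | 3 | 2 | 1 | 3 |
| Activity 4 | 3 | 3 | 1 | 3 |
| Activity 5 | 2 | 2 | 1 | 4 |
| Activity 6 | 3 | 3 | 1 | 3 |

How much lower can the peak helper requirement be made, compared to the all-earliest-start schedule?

Early-start peak: h1:17  h2:14  h3:8  h4:0  h5:0 ⇒ 17.
Leveled (Activity 1@1, Activity 2@1, Activity 3@1, Activity 4@2, Activity 5@4, Activity 6@3): h1:9  h2:9  h3:8  h4:8  h5:5 ⇒ 9.
Reduction 17 − 9 = 8.

8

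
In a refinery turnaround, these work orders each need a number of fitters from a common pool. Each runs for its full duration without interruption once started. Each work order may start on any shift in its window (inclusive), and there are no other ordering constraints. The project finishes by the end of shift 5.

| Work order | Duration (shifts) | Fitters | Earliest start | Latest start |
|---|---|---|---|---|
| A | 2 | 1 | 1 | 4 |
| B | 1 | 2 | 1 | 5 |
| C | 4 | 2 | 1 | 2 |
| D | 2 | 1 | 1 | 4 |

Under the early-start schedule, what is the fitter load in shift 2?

At early start, shift 2 has: A, C, D.
Demand: 1 + 2 + 1 = 4.

4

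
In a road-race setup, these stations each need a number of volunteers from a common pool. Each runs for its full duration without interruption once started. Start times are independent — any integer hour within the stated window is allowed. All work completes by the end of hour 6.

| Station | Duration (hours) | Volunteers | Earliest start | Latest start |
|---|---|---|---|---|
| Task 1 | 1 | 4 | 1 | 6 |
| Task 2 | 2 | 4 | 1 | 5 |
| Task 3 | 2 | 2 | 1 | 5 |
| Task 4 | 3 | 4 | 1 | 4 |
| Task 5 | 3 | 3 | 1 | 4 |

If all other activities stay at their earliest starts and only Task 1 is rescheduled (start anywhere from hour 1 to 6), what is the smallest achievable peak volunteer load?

13

Task 1@1: h1:17  h2:13  h3:7  h4:0  h5:0  h6:0 → peak 17
Task 1@2: h1:13  h2:17  h3:7  h4:0  h5:0  h6:0 → peak 17
Task 1@3: h1:13  h2:13  h3:11  h4:0  h5:0  h6:0 → peak 13
Task 1@4: h1:13  h2:13  h3:7  h4:4  h5:0  h6:0 → peak 13
Task 1@5: h1:13  h2:13  h3:7  h4:0  h5:4  h6:0 → peak 13
Task 1@6: h1:13  h2:13  h3:7  h4:0  h5:0  h6:4 → peak 13
Best is Task 1@3, peak 13.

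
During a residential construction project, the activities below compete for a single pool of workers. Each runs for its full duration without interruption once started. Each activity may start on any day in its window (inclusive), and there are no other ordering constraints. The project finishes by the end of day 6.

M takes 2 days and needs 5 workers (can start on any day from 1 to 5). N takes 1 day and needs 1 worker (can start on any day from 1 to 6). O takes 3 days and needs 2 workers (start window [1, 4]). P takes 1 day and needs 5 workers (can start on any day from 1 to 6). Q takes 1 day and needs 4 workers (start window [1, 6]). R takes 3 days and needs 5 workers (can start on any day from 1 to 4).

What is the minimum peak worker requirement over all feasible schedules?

Early-start (M@1, N@1, O@1, P@1, Q@1, R@1) gives peak 22: d1:22  d2:12  d3:7  d4:0  d5:0  d6:0.
Shift P→3, Q→4, R→4.
Schedule M@1, N@1, O@1, P@3, Q@4, R@4: d1:8  d2:7  d3:7  d4:9  d5:5  d6:5 — peak 9.

9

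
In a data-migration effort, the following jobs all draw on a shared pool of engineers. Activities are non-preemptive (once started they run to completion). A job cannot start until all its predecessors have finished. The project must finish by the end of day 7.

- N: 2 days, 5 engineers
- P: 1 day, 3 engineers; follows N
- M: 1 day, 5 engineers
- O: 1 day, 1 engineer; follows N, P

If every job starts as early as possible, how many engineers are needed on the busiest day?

10

Early-start schedule: N@1, P@3, M@1, O@4.
Load per day: day 1: 10, day 2: 5, day 3: 3, day 4: 1, day 5: 0, day 6: 0, day 7: 0.
Peak is 10.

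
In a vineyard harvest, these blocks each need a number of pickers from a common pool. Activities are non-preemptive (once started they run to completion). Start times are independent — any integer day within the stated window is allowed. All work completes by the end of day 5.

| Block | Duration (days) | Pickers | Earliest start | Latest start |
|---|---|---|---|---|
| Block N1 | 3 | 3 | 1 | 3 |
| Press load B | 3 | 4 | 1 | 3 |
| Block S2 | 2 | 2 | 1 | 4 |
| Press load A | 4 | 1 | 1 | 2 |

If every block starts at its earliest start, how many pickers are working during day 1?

At early start, day 1 has: Block N1, Press load B, Block S2, Press load A.
Demand: 3 + 4 + 2 + 1 = 10.

10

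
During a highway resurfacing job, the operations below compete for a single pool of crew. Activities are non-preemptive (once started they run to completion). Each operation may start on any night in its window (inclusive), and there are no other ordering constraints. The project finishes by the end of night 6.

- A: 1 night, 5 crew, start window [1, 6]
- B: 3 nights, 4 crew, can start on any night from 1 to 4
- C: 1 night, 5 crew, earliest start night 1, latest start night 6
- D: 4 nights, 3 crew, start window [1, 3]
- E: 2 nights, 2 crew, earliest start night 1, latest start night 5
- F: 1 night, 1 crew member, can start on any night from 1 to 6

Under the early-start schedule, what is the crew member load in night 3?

At early start, night 3 has: B, D.
Demand: 4 + 3 = 7.

7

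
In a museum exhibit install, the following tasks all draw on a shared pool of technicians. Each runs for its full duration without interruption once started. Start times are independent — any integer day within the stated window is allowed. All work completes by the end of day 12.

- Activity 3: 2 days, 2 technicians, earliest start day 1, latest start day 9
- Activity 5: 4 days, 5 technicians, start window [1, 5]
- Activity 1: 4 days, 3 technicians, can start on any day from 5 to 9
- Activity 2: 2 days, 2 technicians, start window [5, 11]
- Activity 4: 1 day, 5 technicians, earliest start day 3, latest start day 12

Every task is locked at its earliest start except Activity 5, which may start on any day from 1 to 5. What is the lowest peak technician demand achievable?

Activity 5@1: d1:7  d2:7  d3:10  d4:5  d5:5  d6:5  d7:3  d8:3  d9:0  d10:0  d11:0  d12:0 → peak 10
Activity 5@2: d1:2  d2:7  d3:10  d4:5  d5:10  d6:5  d7:3  d8:3  d9:0  d10:0  d11:0  d12:0 → peak 10
Activity 5@3: d1:2  d2:2  d3:10  d4:5  d5:10  d6:10  d7:3  d8:3  d9:0  d10:0  d11:0  d12:0 → peak 10
Activity 5@4: d1:2  d2:2  d3:5  d4:5  d5:10  d6:10  d7:8  d8:3  d9:0  d10:0  d11:0  d12:0 → peak 10
Activity 5@5: d1:2  d2:2  d3:5  d4:0  d5:10  d6:10  d7:8  d8:8  d9:0  d10:0  d11:0  d12:0 → peak 10
Best is Activity 5@1, peak 10.

10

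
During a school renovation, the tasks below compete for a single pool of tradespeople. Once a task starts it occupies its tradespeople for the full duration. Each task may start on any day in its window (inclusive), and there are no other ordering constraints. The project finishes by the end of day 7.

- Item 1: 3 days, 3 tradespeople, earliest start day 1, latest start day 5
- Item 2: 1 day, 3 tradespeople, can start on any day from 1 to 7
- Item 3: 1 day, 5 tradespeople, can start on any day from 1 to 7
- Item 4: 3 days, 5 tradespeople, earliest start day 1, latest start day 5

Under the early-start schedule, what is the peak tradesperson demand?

16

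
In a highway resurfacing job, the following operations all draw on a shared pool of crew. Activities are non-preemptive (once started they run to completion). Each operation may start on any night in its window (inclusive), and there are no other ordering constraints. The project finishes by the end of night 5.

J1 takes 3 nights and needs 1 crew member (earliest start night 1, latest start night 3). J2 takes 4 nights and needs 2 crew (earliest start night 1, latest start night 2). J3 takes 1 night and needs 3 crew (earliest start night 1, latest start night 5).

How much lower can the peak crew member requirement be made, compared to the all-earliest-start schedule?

Early-start peak: n1:6  n2:3  n3:3  n4:2  n5:0 ⇒ 6.
Leveled (J1@1, J2@1, J3@5): n1:3  n2:3  n3:3  n4:2  n5:3 ⇒ 3.
Reduction 6 − 3 = 3.

3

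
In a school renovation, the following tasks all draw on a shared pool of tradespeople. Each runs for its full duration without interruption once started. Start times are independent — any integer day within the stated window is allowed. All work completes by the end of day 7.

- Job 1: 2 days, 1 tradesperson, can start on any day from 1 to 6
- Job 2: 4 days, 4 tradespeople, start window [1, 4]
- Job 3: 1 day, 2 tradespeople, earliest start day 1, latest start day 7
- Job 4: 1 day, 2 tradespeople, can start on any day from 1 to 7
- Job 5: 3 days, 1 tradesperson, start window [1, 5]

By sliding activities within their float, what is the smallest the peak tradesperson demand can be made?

4

Early-start (Job 1@1, Job 2@1, Job 3@1, Job 4@1, Job 5@1) gives peak 10: d1:10  d2:6  d3:5  d4:4  d5:0  d6:0  d7:0.
Shift Job 2→4, Job 4→2.
Schedule Job 1@1, Job 2@4, Job 3@1, Job 4@2, Job 5@1: d1:4  d2:4  d3:1  d4:4  d5:4  d6:4  d7:4 — peak 4.
Total tradesperson-days = 25 over 7 days ⇒ peak ≥ ⌈25/7⌉ = 4, so 4 is optimal.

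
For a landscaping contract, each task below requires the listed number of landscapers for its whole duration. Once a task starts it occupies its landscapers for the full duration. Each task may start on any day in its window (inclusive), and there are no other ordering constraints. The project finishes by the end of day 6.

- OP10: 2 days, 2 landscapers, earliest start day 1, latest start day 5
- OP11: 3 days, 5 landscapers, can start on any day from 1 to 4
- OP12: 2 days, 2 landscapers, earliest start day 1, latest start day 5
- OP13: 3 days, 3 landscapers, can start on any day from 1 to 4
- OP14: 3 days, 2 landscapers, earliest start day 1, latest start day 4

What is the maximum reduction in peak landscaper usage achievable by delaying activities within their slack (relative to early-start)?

Early-start peak: d1:14  d2:14  d3:10  d4:0  d5:0  d6:0 ⇒ 14.
Leveled (OP10@1, OP11@1, OP12@3, OP13@4, OP14@4): d1:7  d2:7  d3:7  d4:7  d5:5  d6:5 ⇒ 7.
Reduction 14 − 7 = 7.

7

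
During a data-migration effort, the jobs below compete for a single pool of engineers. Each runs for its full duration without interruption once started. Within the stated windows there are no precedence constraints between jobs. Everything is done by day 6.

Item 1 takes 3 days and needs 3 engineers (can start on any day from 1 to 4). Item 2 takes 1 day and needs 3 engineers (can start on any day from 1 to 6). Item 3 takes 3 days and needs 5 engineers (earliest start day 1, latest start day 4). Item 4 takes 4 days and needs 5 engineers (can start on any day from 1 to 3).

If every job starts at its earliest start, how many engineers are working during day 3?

13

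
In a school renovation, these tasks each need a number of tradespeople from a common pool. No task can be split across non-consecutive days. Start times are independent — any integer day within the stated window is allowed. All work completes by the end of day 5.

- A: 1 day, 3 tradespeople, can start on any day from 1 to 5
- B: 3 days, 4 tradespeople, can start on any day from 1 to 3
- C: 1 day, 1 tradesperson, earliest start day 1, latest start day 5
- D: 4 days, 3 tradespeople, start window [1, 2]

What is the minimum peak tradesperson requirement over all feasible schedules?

7

Early-start (A@1, B@1, C@1, D@1) gives peak 11: d1:11  d2:7  d3:7  d4:3  d5:0.
Shift C→4, D→2.
Schedule A@1, B@1, C@4, D@2: d1:7  d2:7  d3:7  d4:4  d5:3 — peak 7.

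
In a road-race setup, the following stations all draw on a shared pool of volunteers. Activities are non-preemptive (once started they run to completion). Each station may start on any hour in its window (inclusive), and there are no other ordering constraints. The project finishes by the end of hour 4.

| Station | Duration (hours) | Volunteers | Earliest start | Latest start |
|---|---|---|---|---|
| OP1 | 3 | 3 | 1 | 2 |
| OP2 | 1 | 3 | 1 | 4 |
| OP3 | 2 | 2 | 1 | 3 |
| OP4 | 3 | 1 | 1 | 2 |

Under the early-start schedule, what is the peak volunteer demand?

Early-start schedule: OP1@1, OP2@1, OP3@1, OP4@1.
Load per hour: hour 1: 9, hour 2: 6, hour 3: 4, hour 4: 0.
Peak is 9.

9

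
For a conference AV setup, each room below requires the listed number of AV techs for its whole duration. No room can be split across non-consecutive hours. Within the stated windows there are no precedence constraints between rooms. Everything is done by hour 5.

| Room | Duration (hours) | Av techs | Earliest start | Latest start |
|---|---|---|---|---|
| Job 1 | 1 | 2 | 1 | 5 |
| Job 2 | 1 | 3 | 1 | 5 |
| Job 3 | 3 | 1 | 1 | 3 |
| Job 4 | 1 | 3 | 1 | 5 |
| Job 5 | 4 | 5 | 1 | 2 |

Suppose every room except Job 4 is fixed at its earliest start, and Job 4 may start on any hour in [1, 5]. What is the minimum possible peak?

11

Job 4@1: h1:14  h2:6  h3:6  h4:5  h5:0 → peak 14
Job 4@2: h1:11  h2:9  h3:6  h4:5  h5:0 → peak 11
Job 4@3: h1:11  h2:6  h3:9  h4:5  h5:0 → peak 11
Job 4@4: h1:11  h2:6  h3:6  h4:8  h5:0 → peak 11
Job 4@5: h1:11  h2:6  h3:6  h4:5  h5:3 → peak 11
Best is Job 4@2, peak 11.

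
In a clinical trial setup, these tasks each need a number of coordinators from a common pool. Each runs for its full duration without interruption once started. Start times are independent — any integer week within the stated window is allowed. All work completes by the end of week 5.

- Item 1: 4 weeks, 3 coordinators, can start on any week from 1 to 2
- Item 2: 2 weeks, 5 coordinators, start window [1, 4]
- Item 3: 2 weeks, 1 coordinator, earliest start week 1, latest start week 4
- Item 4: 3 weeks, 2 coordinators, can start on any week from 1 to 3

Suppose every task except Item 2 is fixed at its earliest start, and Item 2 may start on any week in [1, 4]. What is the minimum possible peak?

Item 2@1: w1:11  w2:11  w3:5  w4:3  w5:0 → peak 11
Item 2@2: w1:6  w2:11  w3:10  w4:3  w5:0 → peak 11
Item 2@3: w1:6  w2:6  w3:10  w4:8  w5:0 → peak 10
Item 2@4: w1:6  w2:6  w3:5  w4:8  w5:5 → peak 8
Best is Item 2@4, peak 8.

8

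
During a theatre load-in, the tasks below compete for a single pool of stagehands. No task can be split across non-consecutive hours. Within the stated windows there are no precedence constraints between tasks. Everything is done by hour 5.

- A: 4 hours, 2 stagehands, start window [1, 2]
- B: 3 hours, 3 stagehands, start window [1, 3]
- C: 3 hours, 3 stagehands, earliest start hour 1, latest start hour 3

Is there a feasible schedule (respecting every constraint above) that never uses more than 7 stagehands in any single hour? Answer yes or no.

The minimum achievable peak is 8; 7 < 8, so no feasible schedule stays within the cap.

no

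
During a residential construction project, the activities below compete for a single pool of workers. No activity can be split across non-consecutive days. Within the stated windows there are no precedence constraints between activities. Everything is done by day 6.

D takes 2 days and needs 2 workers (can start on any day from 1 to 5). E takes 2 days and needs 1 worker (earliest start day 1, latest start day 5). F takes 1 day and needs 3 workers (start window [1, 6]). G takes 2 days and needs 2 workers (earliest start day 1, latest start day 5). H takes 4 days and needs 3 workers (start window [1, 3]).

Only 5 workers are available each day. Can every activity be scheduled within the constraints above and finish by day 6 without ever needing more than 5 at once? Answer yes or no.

yes

Schedule D@1, E@2, F@1, G@4, H@3: d1:5  d2:3  d3:4  d4:5  d5:5  d6:3 — peak 5 ≤ 5.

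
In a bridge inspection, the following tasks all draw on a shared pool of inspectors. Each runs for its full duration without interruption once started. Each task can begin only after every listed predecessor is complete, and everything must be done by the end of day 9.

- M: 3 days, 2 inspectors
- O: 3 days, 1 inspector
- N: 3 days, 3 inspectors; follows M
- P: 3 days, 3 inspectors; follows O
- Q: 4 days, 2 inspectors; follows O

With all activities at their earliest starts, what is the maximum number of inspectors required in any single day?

Early-start schedule: M@1, O@1, N@4, P@4, Q@4.
Load per day: day 1: 3, day 2: 3, day 3: 3, day 4: 8, day 5: 8, day 6: 8, day 7: 2, day 8: 0, day 9: 0.
Peak is 8.

8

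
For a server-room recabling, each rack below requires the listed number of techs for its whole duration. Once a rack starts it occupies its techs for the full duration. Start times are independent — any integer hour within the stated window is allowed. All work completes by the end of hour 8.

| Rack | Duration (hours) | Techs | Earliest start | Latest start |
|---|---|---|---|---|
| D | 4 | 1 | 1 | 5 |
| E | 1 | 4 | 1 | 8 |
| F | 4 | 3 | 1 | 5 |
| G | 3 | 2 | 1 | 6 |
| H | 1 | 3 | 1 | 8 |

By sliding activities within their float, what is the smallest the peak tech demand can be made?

5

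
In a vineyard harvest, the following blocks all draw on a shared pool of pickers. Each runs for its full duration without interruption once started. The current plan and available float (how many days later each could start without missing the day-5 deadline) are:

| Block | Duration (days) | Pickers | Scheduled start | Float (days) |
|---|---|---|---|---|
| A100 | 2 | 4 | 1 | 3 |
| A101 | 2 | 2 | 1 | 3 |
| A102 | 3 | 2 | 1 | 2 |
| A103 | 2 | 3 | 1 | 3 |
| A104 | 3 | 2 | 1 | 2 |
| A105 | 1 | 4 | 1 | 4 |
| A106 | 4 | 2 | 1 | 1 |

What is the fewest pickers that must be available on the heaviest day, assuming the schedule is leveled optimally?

Early-start (A100@1, A101@1, A102@1, A103@1, A104@1, A105@1, A106@1) gives peak 19: d1:19  d2:15  d3:6  d4:2  d5:0.
Shift A102→3, A103→3, A104→3, A105→5.
Schedule A100@1, A101@1, A102@3, A103@3, A104@3, A105@5, A106@1: d1:8  d2:8  d3:9  d4:9  d5:8 — peak 9.
Total picker-days = 42 over 5 days ⇒ peak ≥ ⌈42/5⌉ = 9, so 9 is optimal.

9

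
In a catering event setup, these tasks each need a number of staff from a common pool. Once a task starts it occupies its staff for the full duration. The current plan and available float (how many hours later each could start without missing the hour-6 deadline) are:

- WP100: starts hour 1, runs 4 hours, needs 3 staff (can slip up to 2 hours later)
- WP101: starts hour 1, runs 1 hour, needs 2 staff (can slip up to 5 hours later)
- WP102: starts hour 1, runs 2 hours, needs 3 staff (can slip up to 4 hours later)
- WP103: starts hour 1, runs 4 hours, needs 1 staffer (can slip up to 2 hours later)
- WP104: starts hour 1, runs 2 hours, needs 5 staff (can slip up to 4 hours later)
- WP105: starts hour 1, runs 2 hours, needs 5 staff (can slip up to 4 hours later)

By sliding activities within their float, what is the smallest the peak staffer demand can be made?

8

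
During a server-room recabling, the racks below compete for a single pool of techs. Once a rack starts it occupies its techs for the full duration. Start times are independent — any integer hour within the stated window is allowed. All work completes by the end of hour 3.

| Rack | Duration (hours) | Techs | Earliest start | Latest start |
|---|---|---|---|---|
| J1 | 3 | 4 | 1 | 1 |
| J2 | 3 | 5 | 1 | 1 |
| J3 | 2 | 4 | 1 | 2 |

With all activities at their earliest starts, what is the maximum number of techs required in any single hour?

Early-start schedule: J1@1, J2@1, J3@1.
Load per hour: hour 1: 13, hour 2: 13, hour 3: 9.
Peak is 13.

13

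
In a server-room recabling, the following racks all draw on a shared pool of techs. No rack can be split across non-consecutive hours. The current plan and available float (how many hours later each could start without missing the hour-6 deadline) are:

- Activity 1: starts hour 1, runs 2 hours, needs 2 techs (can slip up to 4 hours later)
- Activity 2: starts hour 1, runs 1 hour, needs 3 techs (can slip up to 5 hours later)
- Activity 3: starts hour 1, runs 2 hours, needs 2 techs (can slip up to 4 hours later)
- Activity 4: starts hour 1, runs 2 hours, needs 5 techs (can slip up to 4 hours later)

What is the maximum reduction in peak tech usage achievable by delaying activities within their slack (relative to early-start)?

7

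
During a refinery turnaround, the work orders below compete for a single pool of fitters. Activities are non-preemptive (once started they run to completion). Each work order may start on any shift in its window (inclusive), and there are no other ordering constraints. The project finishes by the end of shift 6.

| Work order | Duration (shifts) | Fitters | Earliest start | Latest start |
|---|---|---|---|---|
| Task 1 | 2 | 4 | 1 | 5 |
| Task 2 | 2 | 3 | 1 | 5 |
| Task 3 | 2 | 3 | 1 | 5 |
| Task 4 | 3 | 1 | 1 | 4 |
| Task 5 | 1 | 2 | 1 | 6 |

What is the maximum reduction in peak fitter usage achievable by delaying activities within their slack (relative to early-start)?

8

Early-start peak: s1:13  s2:11  s3:1  s4:0  s5:0  s6:0 ⇒ 13.
Leveled (Task 1@1, Task 2@3, Task 3@5, Task 4@1, Task 5@4): s1:5  s2:5  s3:4  s4:5  s5:3  s6:3 ⇒ 5.
Reduction 13 − 5 = 8.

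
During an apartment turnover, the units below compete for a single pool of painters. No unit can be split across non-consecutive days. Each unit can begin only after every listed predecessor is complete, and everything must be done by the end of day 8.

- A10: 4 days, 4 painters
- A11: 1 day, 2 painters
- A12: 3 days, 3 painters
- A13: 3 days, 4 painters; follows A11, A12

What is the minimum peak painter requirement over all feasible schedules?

7

Early-start (A10@1, A11@1, A12@1, A13@4) gives peak 9: d1:9  d2:7  d3:7  d4:8  d5:4  d6:4  d7:0  d8:0.
Shift A12→2, A13→5.
Schedule A10@1, A11@1, A12@2, A13@5: d1:6  d2:7  d3:7  d4:7  d5:4  d6:4  d7:4  d8:0 — peak 7.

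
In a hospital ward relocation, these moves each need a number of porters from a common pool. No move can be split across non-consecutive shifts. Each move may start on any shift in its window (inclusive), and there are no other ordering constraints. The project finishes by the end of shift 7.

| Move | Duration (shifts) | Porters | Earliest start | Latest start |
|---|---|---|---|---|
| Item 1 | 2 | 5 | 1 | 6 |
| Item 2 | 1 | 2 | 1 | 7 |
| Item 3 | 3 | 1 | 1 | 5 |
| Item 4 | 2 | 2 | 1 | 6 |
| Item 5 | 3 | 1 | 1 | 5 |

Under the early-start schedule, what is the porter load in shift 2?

9

At early start, shift 2 has: Item 1, Item 3, Item 4, Item 5.
Demand: 5 + 1 + 2 + 1 = 9.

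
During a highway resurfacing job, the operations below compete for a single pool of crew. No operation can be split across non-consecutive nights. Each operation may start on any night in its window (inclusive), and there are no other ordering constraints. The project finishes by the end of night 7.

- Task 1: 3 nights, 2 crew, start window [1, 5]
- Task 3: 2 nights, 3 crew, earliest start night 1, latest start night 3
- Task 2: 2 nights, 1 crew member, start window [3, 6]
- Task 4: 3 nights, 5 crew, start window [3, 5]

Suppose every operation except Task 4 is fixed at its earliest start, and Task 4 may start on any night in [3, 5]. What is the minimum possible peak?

Task 4@3: n1:5  n2:5  n3:8  n4:6  n5:5  n6:0  n7:0 → peak 8
Task 4@4: n1:5  n2:5  n3:3  n4:6  n5:5  n6:5  n7:0 → peak 6
Task 4@5: n1:5  n2:5  n3:3  n4:1  n5:5  n6:5  n7:5 → peak 5
Best is Task 4@5, peak 5.

5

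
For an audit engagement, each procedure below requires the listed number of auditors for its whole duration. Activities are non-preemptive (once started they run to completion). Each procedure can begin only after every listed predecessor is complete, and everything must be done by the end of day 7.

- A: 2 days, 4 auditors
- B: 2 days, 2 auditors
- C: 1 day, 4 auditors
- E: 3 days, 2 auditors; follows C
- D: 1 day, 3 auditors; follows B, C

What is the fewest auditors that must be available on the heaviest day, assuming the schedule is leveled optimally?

4

Early-start (A@1, B@1, C@1, E@2, D@3) gives peak 10: d1:10  d2:8  d3:5  d4:2  d5:0  d6:0  d7:0.
Shift B→4, C→3, E→4, D→7.
Schedule A@1, B@4, C@3, E@4, D@7: d1:4  d2:4  d3:4  d4:4  d5:4  d6:2  d7:3 — peak 4.
Total auditor-days = 25 over 7 days ⇒ peak ≥ ⌈25/7⌉ = 4, so 4 is optimal.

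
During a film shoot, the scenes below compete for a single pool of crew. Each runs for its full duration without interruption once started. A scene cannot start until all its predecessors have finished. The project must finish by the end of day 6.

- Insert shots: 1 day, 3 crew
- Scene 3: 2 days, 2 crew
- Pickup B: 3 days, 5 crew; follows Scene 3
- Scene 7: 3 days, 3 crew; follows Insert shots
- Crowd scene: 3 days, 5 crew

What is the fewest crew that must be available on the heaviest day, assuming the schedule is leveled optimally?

8

Early-start (Insert shots@1, Scene 3@1, Pickup B@3, Scene 7@2, Crowd scene@1) gives peak 13: d1:10  d2:10  d3:13  d4:8  d5:5  d6:0.
Shift Scene 3→2, Pickup B→4, Scene 7→4.
Schedule Insert shots@1, Scene 3@2, Pickup B@4, Scene 7@4, Crowd scene@1: d1:8  d2:7  d3:7  d4:8  d5:8  d6:8 — peak 8.
Total crew member-days = 46 over 6 days ⇒ peak ≥ ⌈46/6⌉ = 8, so 8 is optimal.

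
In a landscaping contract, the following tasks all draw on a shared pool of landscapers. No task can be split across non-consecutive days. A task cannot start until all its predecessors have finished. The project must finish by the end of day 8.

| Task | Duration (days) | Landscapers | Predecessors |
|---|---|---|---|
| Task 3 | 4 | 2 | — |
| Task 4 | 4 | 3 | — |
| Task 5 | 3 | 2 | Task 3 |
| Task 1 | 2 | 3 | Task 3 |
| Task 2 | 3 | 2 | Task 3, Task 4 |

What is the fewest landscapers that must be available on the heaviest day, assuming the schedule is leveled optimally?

Schedule Task 3@1, Task 4@1, Task 5@5, Task 1@5, Task 2@5: d1:5  d2:5  d3:5  d4:5  d5:7  d6:7  d7:4  d8:0 — peak 7.
No arrangement of the 22 feasible schedules does better.

7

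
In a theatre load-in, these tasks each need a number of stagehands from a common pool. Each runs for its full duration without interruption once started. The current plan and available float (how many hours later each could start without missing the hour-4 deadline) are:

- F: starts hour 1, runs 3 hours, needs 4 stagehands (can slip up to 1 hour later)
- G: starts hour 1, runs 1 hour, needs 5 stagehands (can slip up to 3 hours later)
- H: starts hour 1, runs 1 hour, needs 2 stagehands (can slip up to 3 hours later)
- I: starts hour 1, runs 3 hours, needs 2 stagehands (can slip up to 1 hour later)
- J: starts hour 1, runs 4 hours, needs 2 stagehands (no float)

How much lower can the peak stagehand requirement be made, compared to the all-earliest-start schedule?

Early-start peak: h1:15  h2:8  h3:8  h4:2 ⇒ 15.
Leveled (F@1, G@4, H@1, I@2, J@1): h1:8  h2:8  h3:8  h4:9 ⇒ 9.
Reduction 15 − 9 = 6.

6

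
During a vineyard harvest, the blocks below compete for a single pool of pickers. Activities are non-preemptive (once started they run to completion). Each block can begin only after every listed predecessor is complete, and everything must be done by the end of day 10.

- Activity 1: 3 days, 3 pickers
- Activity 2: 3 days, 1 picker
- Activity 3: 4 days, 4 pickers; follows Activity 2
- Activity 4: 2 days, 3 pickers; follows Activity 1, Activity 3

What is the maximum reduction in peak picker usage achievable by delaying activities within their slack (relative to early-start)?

Early-start peak: d1:4  d2:4  d3:4  d4:4  d5:4  d6:4  d7:4  d8:3  d9:3  d10:0 ⇒ 4.
Leveled (Activity 1@1, Activity 2@1, Activity 3@4, Activity 4@8): d1:4  d2:4  d3:4  d4:4  d5:4  d6:4  d7:4  d8:3  d9:3  d10:0 ⇒ 4.
Reduction 4 − 4 = 0.

0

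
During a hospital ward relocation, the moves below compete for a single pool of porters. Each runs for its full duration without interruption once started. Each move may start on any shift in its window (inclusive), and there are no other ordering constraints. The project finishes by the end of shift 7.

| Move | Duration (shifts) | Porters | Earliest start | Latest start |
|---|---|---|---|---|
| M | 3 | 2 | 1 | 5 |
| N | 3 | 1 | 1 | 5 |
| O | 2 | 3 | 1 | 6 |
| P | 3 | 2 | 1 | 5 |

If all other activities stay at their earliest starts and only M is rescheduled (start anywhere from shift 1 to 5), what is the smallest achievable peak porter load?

6

M@1: s1:8  s2:8  s3:5  s4:0  s5:0  s6:0  s7:0 → peak 8
M@2: s1:6  s2:8  s3:5  s4:2  s5:0  s6:0  s7:0 → peak 8
M@3: s1:6  s2:6  s3:5  s4:2  s5:2  s6:0  s7:0 → peak 6
M@4: s1:6  s2:6  s3:3  s4:2  s5:2  s6:2  s7:0 → peak 6
M@5: s1:6  s2:6  s3:3  s4:0  s5:2  s6:2  s7:2 → peak 6
Best is M@3, peak 6.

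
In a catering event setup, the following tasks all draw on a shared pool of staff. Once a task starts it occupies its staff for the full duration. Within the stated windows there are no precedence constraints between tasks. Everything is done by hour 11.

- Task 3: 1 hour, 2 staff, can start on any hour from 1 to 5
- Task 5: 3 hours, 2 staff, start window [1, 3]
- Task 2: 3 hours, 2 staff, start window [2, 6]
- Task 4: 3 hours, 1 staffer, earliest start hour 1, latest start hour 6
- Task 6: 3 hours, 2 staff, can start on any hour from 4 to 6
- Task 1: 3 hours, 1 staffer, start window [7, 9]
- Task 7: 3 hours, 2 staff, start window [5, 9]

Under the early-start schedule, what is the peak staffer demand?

Early-start schedule: Task 3@1, Task 5@1, Task 2@2, Task 4@1, Task 6@4, Task 1@7, Task 7@5.
Load per hour: hour 1: 5, hour 2: 5, hour 3: 5, hour 4: 4, hour 5: 4, hour 6: 4, hour 7: 3, hour 8: 1, hour 9: 1, hour 10: 0, hour 11: 0.
Peak is 5.

5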